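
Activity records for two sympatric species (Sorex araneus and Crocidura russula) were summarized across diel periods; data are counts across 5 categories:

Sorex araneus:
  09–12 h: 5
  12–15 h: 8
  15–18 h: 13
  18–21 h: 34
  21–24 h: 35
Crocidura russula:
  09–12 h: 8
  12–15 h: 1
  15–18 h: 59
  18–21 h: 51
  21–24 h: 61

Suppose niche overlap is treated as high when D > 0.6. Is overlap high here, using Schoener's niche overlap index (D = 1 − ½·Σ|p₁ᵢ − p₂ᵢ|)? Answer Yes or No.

Yes

Proportions for Sorex araneus (n=95): 5/95=0.0526, 8/95=0.0842, 13/95=0.1368, 34/95=0.3579, 35/95=0.3684
Proportions for Crocidura russula (n=180): 8/180=0.0444, 1/180=0.0056, 59/180=0.3278, 51/180=0.2833, 61/180=0.3389
Σ|p₁ᵢ − p₂ᵢ| = 0.0082 + 0.0786 + 0.1910 + 0.0746 + 0.0295 = 0.3819
D = 1 − ½ × 0.3819 = 1 − 0.19095 = 0.80905
D = 0.80905 > 0.6 → Yes.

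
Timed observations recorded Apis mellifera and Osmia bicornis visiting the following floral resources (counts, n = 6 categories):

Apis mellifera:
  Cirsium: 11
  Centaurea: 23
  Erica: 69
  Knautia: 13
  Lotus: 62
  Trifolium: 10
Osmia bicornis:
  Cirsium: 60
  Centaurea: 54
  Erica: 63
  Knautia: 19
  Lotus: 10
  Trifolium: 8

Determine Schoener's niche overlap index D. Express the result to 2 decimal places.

Proportions for Apis mellifera (n=188): 11/188=0.0585, 23/188=0.1223, 69/188=0.3670, 13/188=0.0691, 62/188=0.3298, 10/188=0.0532
Proportions for Osmia bicornis (n=214): 60/214=0.2804, 54/214=0.2523, 63/214=0.2944, 19/214=0.0888, 10/214=0.0467, 8/214=0.0374
Σ|p₁ᵢ − p₂ᵢ| = 0.2219 + 0.1300 + 0.0726 + 0.0197 + 0.2831 + 0.0158 = 0.7431
D = 1 − ½ × 0.7431 = 1 − 0.37155 = 0.62845

0.63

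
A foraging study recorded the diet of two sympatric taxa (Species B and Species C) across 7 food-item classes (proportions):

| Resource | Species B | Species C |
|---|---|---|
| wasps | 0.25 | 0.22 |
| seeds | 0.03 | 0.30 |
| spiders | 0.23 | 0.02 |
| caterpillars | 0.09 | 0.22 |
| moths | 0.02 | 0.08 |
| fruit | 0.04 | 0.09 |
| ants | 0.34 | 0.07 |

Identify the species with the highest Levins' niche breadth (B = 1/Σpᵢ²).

Species C

Σp_Bᵢ² = 0.25² + 0.03² + 0.23² + 0.09² + 0.02² + 0.04² + 0.34² = 0.0625 + 0.0009 + 0.0529 + 0.0081 + 0.0004 + 0.0016 + 0.1156 = 0.2420
B_B = 1 / 0.2420 = 4.1322
Σp_Cᵢ² = 0.22² + 0.30² + 0.02² + 0.22² + 0.08² + 0.09² + 0.07² = 0.0484 + 0.0900 + 0.0004 + 0.0484 + 0.0064 + 0.0081 + 0.0049 = 0.2066
B_C = 1 / 0.2066 = 4.8403
Highest B → broadest niche (most generalist): Species C (B = 4.84).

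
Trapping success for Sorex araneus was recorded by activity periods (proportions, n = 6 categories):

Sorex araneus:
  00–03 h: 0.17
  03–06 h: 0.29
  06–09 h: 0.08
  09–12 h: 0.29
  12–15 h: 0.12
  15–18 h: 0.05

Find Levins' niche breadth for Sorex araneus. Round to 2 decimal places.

4.54

Σpᵢ² = 0.17² + 0.29² + 0.08² + 0.29² + 0.12² + 0.05² = 0.0289 + 0.0841 + 0.0064 + 0.0841 + 0.0144 + 0.0025 = 0.2204
B = 1 / 0.2204 = 4.5372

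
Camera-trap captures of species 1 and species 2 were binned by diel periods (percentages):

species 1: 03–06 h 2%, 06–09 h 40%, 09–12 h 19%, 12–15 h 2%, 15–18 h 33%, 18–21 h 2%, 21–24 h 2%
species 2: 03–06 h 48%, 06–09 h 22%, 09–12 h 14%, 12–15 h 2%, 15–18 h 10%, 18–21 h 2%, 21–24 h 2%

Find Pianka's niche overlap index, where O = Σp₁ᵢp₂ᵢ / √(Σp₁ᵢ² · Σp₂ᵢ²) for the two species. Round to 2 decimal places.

Convert percentages to proportions (divide by 100).
Σ p₁ᵢp₂ᵢ = 0.0096 + 0.0880 + 0.0266 + 0.0004 + 0.0330 + 0.0004 + 0.0004 = 0.1584
Σp_1ᵢ² = 0.02² + 0.40² + 0.19² + 0.02² + 0.33² + 0.02² + 0.02² = 0.0004 + 0.1600 + 0.0361 + 0.0004 + 0.1089 + 0.0004 + 0.0004 = 0.3066
Σp_2ᵢ² = 0.48² + 0.22² + 0.14² + 0.02² + 0.10² + 0.02² + 0.02² = 0.2304 + 0.0484 + 0.0196 + 0.0004 + 0.0100 + 0.0004 + 0.0004 = 0.3096
O = 0.1584 / √(0.3066 × 0.3096) = 0.1584 / 0.30810 = 0.5141

0.51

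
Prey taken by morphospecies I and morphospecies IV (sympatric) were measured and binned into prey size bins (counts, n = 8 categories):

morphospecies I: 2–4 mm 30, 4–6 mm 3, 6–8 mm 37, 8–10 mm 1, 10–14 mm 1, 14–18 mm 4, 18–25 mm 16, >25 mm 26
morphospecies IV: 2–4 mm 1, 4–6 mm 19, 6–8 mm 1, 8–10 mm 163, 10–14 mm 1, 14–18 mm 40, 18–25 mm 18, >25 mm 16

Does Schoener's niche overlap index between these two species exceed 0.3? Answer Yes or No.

Proportions for morphospecies I (n=118): 30/118=0.2542, 3/118=0.0254, 37/118=0.3136, 1/118=0.0085, 1/118=0.0085, 4/118=0.0339, 16/118=0.1356, 26/118=0.2203
Proportions for morphospecies IV (n=259): 1/259=0.0039, 19/259=0.0734, 1/259=0.0039, 163/259=0.6293, 1/259=0.0039, 40/259=0.1544, 18/259=0.0695, 16/259=0.0618
Σ|p₁ᵢ − p₂ᵢ| = 0.2503 + 0.0480 + 0.3097 + 0.6208 + 0.0046 + 0.1205 + 0.0661 + 0.1585 = 1.5785
D = 1 − ½ × 1.5785 = 1 − 0.78925 = 0.21075
D = 0.21075 < 0.3 → No.

No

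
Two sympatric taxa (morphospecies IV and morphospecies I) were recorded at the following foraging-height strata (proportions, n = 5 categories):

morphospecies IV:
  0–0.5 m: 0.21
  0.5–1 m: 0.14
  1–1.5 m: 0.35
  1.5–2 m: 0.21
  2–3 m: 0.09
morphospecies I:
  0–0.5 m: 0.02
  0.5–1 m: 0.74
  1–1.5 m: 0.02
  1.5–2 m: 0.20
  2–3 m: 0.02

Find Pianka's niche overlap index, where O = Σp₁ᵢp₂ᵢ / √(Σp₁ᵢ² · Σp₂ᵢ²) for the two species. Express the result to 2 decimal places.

0.42

Σ p₁ᵢp₂ᵢ = 0.0042 + 0.1036 + 0.0070 + 0.0420 + 0.0018 = 0.1586
Σp_1ᵢ² = 0.21² + 0.14² + 0.35² + 0.21² + 0.09² = 0.0441 + 0.0196 + 0.1225 + 0.0441 + 0.0081 = 0.2384
Σp_2ᵢ² = 0.02² + 0.74² + 0.02² + 0.20² + 0.02² = 0.0004 + 0.5476 + 0.0004 + 0.0400 + 0.0004 = 0.5888
O = 0.1586 / √(0.2384 × 0.5888) = 0.1586 / 0.37466 = 0.4233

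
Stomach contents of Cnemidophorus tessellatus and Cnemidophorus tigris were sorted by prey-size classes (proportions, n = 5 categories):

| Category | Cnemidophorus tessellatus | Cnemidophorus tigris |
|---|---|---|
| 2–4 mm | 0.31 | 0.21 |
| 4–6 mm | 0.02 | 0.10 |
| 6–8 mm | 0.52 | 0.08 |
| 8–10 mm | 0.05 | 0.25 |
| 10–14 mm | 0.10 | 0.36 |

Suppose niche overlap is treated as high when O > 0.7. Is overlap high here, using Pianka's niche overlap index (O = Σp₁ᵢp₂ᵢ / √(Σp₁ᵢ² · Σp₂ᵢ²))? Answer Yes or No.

Σ p₁ᵢp₂ᵢ = 0.0651 + 0.0020 + 0.0416 + 0.0125 + 0.0360 = 0.1572
Σp_1ᵢ² = 0.31² + 0.02² + 0.52² + 0.05² + 0.10² = 0.0961 + 0.0004 + 0.2704 + 0.0025 + 0.0100 = 0.3794
Σp_2ᵢ² = 0.21² + 0.10² + 0.08² + 0.25² + 0.36² = 0.0441 + 0.0100 + 0.0064 + 0.0625 + 0.1296 = 0.2526
O = 0.1572 / √(0.3794 × 0.2526) = 0.1572 / 0.30957 = 0.5078
O = 0.5078 < 0.7 → No.

No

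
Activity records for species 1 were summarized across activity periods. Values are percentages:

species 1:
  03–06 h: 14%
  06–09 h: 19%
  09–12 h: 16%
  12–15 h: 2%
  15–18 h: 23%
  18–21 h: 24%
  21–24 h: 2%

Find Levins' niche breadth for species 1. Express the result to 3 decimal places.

5.192

Convert percentages to proportions (divide by 100).
Σpᵢ² = 0.14² + 0.19² + 0.16² + 0.02² + 0.23² + 0.24² + 0.02² = 0.0196 + 0.0361 + 0.0256 + 0.0004 + 0.0529 + 0.0576 + 0.0004 = 0.1926
B = 1 / 0.1926 = 5.19211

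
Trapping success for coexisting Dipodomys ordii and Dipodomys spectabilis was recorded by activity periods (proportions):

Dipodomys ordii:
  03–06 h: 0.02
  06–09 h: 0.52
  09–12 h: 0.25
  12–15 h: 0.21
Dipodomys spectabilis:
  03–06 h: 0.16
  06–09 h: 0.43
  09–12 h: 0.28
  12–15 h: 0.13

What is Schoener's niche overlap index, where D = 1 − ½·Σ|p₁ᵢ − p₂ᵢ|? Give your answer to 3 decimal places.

0.830

Σ|p₁ᵢ − p₂ᵢ| = 0.14 + 0.09 + 0.03 + 0.08 = 0.34
D = 1 − ½ × 0.34 = 1 − 0.170 = 0.83000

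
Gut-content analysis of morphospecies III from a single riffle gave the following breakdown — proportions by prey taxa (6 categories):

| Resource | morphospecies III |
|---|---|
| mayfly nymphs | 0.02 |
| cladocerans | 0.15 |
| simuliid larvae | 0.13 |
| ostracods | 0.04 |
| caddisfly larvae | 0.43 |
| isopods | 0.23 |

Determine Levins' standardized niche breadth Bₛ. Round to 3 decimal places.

Σpᵢ² = 0.02² + 0.15² + 0.13² + 0.04² + 0.43² + 0.23² = 0.0004 + 0.0225 + 0.0169 + 0.0016 + 0.1849 + 0.0529 = 0.2792
B = 1 / 0.2792 = 3.58166
Bₛ = (B − 1)/(n − 1) = (3.58166 − 1)/(6 − 1) = 2.58166/5 = 0.51633

0.516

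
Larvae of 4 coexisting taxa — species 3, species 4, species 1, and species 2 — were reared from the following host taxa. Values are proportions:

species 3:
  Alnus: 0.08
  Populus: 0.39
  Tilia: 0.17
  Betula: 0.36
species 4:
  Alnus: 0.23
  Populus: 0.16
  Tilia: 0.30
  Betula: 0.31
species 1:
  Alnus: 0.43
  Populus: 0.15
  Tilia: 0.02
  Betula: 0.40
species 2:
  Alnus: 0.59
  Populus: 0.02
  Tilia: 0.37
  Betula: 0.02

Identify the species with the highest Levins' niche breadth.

species 4

Σp_3ᵢ² = 0.08² + 0.39² + 0.17² + 0.36² = 0.0064 + 0.1521 + 0.0289 + 0.1296 = 0.3170
B_3 = 1 / 0.3170 = 3.1546
Σp_4ᵢ² = 0.23² + 0.16² + 0.30² + 0.31² = 0.0529 + 0.0256 + 0.0900 + 0.0961 = 0.2646
B_4 = 1 / 0.2646 = 3.7793
Σp_1ᵢ² = 0.43² + 0.15² + 0.02² + 0.40² = 0.1849 + 0.0225 + 0.0004 + 0.1600 = 0.3678
B_1 = 1 / 0.3678 = 2.7189
Σp_2ᵢ² = 0.59² + 0.02² + 0.37² + 0.02² = 0.3481 + 0.0004 + 0.1369 + 0.0004 = 0.4858
B_2 = 1 / 0.4858 = 2.0585
Highest B → broadest niche (most generalist): species 4 (B = 3.78).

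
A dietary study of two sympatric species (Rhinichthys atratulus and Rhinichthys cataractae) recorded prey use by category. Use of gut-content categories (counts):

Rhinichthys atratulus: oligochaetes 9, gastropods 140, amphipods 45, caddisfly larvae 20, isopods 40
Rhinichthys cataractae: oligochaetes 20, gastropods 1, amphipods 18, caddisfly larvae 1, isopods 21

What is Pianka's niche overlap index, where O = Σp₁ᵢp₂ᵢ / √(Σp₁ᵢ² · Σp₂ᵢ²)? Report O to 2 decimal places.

0.38

Proportions for Rhinichthys atratulus (n=254): 9/254=0.0354, 140/254=0.5512, 45/254=0.1772, 20/254=0.0787, 40/254=0.1575
Proportions for Rhinichthys cataractae (n=61): 20/61=0.3279, 1/61=0.0164, 18/61=0.2951, 1/61=0.0164, 21/61=0.3443
Σ p₁ᵢp₂ᵢ = 0.011608 + 0.009040 + 0.052292 + 0.001291 + 0.054227 = 0.128458
Σp_1ᵢ² = 0.0354² + 0.5512² + 0.1772² + 0.0787² + 0.1575² = 0.001253 + 0.303821 + 0.031400 + 0.006194 + 0.024806 = 0.367474
Σp_2ᵢ² = 0.3279² + 0.0164² + 0.2951² + 0.0164² + 0.3443² = 0.107518 + 0.000269 + 0.087084 + 0.000269 + 0.118542 = 0.313682
O = 0.128458 / √(0.367474 × 0.313682) = 0.128458 / 0.3395143 = 0.3784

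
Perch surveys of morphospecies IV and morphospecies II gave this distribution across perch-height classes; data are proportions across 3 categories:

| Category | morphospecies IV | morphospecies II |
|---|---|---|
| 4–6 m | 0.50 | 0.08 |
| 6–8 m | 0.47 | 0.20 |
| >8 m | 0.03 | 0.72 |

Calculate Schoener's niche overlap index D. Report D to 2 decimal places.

Σ|p₁ᵢ − p₂ᵢ| = 0.42 + 0.27 + 0.69 = 1.38
D = 1 − ½ × 1.38 = 1 − 0.690 = 0.3100

0.31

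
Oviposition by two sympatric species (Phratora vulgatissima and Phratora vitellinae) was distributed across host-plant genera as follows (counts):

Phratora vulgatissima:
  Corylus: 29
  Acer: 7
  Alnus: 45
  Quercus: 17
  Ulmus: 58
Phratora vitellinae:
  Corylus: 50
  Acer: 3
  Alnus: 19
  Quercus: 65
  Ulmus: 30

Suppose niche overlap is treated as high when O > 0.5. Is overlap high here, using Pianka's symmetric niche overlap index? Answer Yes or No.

Proportions for Phratora vulgatissima (n=156): 29/156=0.1859, 7/156=0.0449, 45/156=0.2885, 17/156=0.1090, 58/156=0.3718
Proportions for Phratora vitellinae (n=167): 50/167=0.2994, 3/167=0.0180, 19/167=0.1138, 65/167=0.3892, 30/167=0.1796
Σ p₁ᵢp₂ᵢ = 0.055658 + 0.000808 + 0.032831 + 0.042423 + 0.066775 = 0.198495
Σp_1ᵢ² = 0.1859² + 0.0449² + 0.2885² + 0.1090² + 0.3718² = 0.034559 + 0.002016 + 0.083232 + 0.011881 + 0.138235 = 0.269923
Σp_2ᵢ² = 0.2994² + 0.0180² + 0.1138² + 0.3892² + 0.1796² = 0.089640 + 0.000324 + 0.012950 + 0.151477 + 0.032256 = 0.286647
O = 0.198495 / √(0.269923 × 0.286647) = 0.198495 / 0.2781593 = 0.7136
O = 0.7136 > 0.5 → Yes.

Yes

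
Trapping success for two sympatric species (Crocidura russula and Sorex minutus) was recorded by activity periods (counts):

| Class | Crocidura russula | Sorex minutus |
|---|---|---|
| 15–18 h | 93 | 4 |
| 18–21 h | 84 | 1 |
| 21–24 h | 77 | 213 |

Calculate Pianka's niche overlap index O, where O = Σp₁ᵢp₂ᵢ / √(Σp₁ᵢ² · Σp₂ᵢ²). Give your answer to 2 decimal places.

Proportions for Crocidura russula (n=254): 93/254=0.3661, 84/254=0.3307, 77/254=0.3031
Proportions for Sorex minutus (n=218): 4/218=0.0183, 1/218=0.0046, 213/218=0.9771
Σ p₁ᵢp₂ᵢ = 0.006700 + 0.001521 + 0.296159 = 0.304380
Σp_1ᵢ² = 0.3661² + 0.3307² + 0.3031² = 0.134029 + 0.109362 + 0.091870 = 0.335261
Σp_2ᵢ² = 0.0183² + 0.0046² + 0.9771² = 0.000335 + 0.000021 + 0.954724 = 0.955080
O = 0.304380 / √(0.335261 × 0.955080) = 0.304380 / 0.5658631 = 0.5379

0.54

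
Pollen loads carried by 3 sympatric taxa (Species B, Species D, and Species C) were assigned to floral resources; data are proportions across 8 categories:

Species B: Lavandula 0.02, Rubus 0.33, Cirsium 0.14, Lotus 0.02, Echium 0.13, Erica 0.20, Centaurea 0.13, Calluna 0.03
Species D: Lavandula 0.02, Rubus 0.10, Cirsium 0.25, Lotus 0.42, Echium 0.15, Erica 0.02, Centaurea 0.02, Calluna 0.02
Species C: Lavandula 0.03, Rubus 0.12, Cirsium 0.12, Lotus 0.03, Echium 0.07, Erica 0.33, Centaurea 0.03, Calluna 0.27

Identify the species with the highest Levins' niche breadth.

Species B

Σp_Bᵢ² = 0.02² + 0.33² + 0.14² + 0.02² + 0.13² + 0.20² + 0.13² + 0.03² = 0.0004 + 0.1089 + 0.0196 + 0.0004 + 0.0169 + 0.0400 + 0.0169 + 0.0009 = 0.2040
B_B = 1 / 0.2040 = 4.9020
Σp_Dᵢ² = 0.02² + 0.10² + 0.25² + 0.42² + 0.15² + 0.02² + 0.02² + 0.02² = 0.0004 + 0.0100 + 0.0625 + 0.1764 + 0.0225 + 0.0004 + 0.0004 + 0.0004 = 0.2730
B_D = 1 / 0.2730 = 3.6630
Σp_Cᵢ² = 0.03² + 0.12² + 0.12² + 0.03² + 0.07² + 0.33² + 0.03² + 0.27² = 0.0009 + 0.0144 + 0.0144 + 0.0009 + 0.0049 + 0.1089 + 0.0009 + 0.0729 = 0.2182
B_C = 1 / 0.2182 = 4.5830
Highest B → broadest niche (most generalist): Species B (B = 4.90).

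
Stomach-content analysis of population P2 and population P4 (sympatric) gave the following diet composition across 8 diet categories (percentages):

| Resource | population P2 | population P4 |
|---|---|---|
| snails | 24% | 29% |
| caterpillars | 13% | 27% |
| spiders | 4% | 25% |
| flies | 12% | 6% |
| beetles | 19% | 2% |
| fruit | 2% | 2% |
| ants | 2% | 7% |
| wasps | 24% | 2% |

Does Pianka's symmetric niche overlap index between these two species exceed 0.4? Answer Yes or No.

Convert percentages to proportions (divide by 100).
Σ p₁ᵢp₂ᵢ = 0.0696 + 0.0351 + 0.0100 + 0.0072 + 0.0038 + 0.0004 + 0.0014 + 0.0048 = 0.1323
Σp_1ᵢ² = 0.24² + 0.13² + 0.04² + 0.12² + 0.19² + 0.02² + 0.02² + 0.24² = 0.0576 + 0.0169 + 0.0016 + 0.0144 + 0.0361 + 0.0004 + 0.0004 + 0.0576 = 0.1850
Σp_2ᵢ² = 0.29² + 0.27² + 0.25² + 0.06² + 0.02² + 0.02² + 0.07² + 0.02² = 0.0841 + 0.0729 + 0.0625 + 0.0036 + 0.0004 + 0.0004 + 0.0049 + 0.0004 = 0.2292
O = 0.1323 / √(0.1850 × 0.2292) = 0.1323 / 0.20592 = 0.6425
O = 0.6425 > 0.4 → Yes.

Yes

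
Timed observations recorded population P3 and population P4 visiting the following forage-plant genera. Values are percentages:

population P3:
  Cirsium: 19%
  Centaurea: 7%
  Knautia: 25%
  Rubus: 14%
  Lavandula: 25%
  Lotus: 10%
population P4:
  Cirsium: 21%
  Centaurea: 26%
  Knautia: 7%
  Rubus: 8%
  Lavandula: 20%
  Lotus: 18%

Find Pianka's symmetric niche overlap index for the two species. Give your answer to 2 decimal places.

0.79

Convert percentages to proportions (divide by 100).
Σ p₁ᵢp₂ᵢ = 0.0399 + 0.0182 + 0.0175 + 0.0112 + 0.0500 + 0.0180 = 0.1548
Σp_1ᵢ² = 0.19² + 0.07² + 0.25² + 0.14² + 0.25² + 0.10² = 0.0361 + 0.0049 + 0.0625 + 0.0196 + 0.0625 + 0.0100 = 0.1956
Σp_2ᵢ² = 0.21² + 0.26² + 0.07² + 0.08² + 0.20² + 0.18² = 0.0441 + 0.0676 + 0.0049 + 0.0064 + 0.0400 + 0.0324 = 0.1954
O = 0.1548 / √(0.1956 × 0.1954) = 0.1548 / 0.19550 = 0.7918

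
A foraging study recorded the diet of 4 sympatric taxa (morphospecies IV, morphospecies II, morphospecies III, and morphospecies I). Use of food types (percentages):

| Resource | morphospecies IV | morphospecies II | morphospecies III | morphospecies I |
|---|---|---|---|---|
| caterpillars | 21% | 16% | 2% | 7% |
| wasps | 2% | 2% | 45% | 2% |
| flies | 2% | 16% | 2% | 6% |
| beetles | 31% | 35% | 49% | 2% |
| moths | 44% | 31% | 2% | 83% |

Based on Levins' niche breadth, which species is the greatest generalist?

morphospecies II

Convert percentages to proportions (divide by 100).
Σp_IVᵢ² = 0.21² + 0.02² + 0.02² + 0.31² + 0.44² = 0.0441 + 0.0004 + 0.0004 + 0.0961 + 0.1936 = 0.3346
B_IV = 1 / 0.3346 = 2.9886
Σp_IIᵢ² = 0.16² + 0.02² + 0.16² + 0.35² + 0.31² = 0.0256 + 0.0004 + 0.0256 + 0.1225 + 0.0961 = 0.2702
B_II = 1 / 0.2702 = 3.7010
Σp_IIIᵢ² = 0.02² + 0.45² + 0.02² + 0.49² + 0.02² = 0.0004 + 0.2025 + 0.0004 + 0.2401 + 0.0004 = 0.4438
B_III = 1 / 0.4438 = 2.2533
Σp_Iᵢ² = 0.07² + 0.02² + 0.06² + 0.02² + 0.83² = 0.0049 + 0.0004 + 0.0036 + 0.0004 + 0.6889 = 0.6982
B_I = 1 / 0.6982 = 1.4323
Highest B → broadest niche (most generalist): morphospecies II (B = 3.70).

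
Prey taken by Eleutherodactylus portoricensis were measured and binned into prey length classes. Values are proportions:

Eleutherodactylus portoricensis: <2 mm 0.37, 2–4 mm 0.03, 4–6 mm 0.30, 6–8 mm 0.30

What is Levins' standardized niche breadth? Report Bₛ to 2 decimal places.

0.72

Σpᵢ² = 0.37² + 0.03² + 0.30² + 0.30² = 0.1369 + 0.0009 + 0.0900 + 0.0900 = 0.3178
B = 1 / 0.3178 = 3.1466
Bₛ = (B − 1)/(n − 1) = (3.1466 − 1)/(4 − 1) = 2.1466/3 = 0.7155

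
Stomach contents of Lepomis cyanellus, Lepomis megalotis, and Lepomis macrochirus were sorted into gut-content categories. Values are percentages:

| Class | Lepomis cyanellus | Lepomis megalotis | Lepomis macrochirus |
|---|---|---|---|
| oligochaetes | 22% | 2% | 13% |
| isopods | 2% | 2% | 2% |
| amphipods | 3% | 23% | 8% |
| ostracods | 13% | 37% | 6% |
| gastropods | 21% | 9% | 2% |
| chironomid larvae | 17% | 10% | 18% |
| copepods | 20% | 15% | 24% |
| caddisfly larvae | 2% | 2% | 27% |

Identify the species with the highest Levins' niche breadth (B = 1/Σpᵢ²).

Convert percentages to proportions (divide by 100).
Σp_cyanᵢ² = 0.22² + 0.02² + 0.03² + 0.13² + 0.21² + 0.17² + 0.20² + 0.02² = 0.0484 + 0.0004 + 0.0009 + 0.0169 + 0.0441 + 0.0289 + 0.0400 + 0.0004 = 0.1800
B_cyan = 1 / 0.1800 = 5.5556
Σp_megaᵢ² = 0.02² + 0.02² + 0.23² + 0.37² + 0.09² + 0.10² + 0.15² + 0.02² = 0.0004 + 0.0004 + 0.0529 + 0.1369 + 0.0081 + 0.0100 + 0.0225 + 0.0004 = 0.2316
B_mega = 1 / 0.2316 = 4.3178
Σp_macrᵢ² = 0.13² + 0.02² + 0.08² + 0.06² + 0.02² + 0.18² + 0.24² + 0.27² = 0.0169 + 0.0004 + 0.0064 + 0.0036 + 0.0004 + 0.0324 + 0.0576 + 0.0729 = 0.1906
B_macr = 1 / 0.1906 = 5.2466
Highest B → broadest niche (most generalist): Lepomis cyanellus (B = 5.56).

Lepomis cyanellus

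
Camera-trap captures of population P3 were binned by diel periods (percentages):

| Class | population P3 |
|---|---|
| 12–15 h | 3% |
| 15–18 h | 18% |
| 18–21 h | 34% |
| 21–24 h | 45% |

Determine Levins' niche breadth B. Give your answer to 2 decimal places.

2.85

Convert percentages to proportions (divide by 100).
Σpᵢ² = 0.03² + 0.18² + 0.34² + 0.45² = 0.0009 + 0.0324 + 0.1156 + 0.2025 = 0.3514
B = 1 / 0.3514 = 2.8458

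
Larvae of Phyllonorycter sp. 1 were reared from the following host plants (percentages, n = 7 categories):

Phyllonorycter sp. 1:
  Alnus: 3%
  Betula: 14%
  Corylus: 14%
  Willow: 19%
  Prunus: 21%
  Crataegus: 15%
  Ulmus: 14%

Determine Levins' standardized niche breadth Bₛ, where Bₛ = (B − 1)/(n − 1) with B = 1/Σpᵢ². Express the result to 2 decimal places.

0.86

Convert percentages to proportions (divide by 100).
Σpᵢ² = 0.03² + 0.14² + 0.14² + 0.19² + 0.21² + 0.15² + 0.14² = 0.0009 + 0.0196 + 0.0196 + 0.0361 + 0.0441 + 0.0225 + 0.0196 = 0.1624
B = 1 / 0.1624 = 6.1576
Bₛ = (B − 1)/(n − 1) = (6.1576 − 1)/(7 − 1) = 5.1576/6 = 0.8596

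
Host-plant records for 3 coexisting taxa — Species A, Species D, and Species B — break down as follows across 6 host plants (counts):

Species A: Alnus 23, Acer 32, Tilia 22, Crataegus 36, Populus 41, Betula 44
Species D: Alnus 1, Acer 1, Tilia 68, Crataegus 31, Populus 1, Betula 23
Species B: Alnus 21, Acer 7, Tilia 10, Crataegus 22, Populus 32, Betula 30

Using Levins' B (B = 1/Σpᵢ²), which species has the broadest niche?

Proportions for Species A (n=198): 23/198=0.1162, 32/198=0.1616, 22/198=0.1111, 36/198=0.1818, 41/198=0.2071, 44/198=0.2222
Proportions for Species D (n=125): 1/125=0.0080, 1/125=0.0080, 68/125=0.5440, 31/125=0.2480, 1/125=0.0080, 23/125=0.1840
Proportions for Species B (n=122): 21/122=0.1721, 7/122=0.0574, 10/122=0.0820, 22/122=0.1803, 32/122=0.2623, 30/122=0.2459
Σp_Aᵢ² = 0.1162² + 0.1616² + 0.1111² + 0.1818² + 0.2071² + 0.2222² = 0.013502 + 0.026115 + 0.012343 + 0.033051 + 0.042890 + 0.049373 = 0.177274
B_A = 1 / 0.177274 = 5.6410
Σp_Dᵢ² = 0.0080² + 0.0080² + 0.5440² + 0.2480² + 0.0080² + 0.1840² = 0.000064 + 0.000064 + 0.295936 + 0.061504 + 0.000064 + 0.033856 = 0.391488
B_D = 1 / 0.391488 = 2.5544
Σp_Bᵢ² = 0.1721² + 0.0574² + 0.0820² + 0.1803² + 0.2623² + 0.2459² = 0.029618 + 0.003295 + 0.006724 + 0.032508 + 0.068801 + 0.060467 = 0.201413
B_B = 1 / 0.201413 = 4.9649
Highest B → broadest niche (most generalist): Species A (B = 5.64).

Species A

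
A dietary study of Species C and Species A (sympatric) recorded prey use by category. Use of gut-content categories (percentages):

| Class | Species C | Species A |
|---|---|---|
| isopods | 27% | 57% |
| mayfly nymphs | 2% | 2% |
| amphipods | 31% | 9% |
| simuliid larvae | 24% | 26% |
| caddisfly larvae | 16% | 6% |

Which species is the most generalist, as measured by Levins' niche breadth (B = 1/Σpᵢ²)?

Species C

Convert percentages to proportions (divide by 100).
Σp_Cᵢ² = 0.27² + 0.02² + 0.31² + 0.24² + 0.16² = 0.0729 + 0.0004 + 0.0961 + 0.0576 + 0.0256 = 0.2526
B_C = 1 / 0.2526 = 3.9588
Σp_Aᵢ² = 0.57² + 0.02² + 0.09² + 0.26² + 0.06² = 0.3249 + 0.0004 + 0.0081 + 0.0676 + 0.0036 = 0.4046
B_A = 1 / 0.4046 = 2.4716
Highest B → broadest niche (most generalist): Species C (B = 3.96).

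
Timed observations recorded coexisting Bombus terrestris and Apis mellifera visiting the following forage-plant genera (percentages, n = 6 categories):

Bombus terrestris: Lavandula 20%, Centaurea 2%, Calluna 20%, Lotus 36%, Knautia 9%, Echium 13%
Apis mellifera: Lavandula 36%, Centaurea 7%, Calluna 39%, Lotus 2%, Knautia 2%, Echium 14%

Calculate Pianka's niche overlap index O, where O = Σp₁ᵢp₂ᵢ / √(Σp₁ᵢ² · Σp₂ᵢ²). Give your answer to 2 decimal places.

0.66

Convert percentages to proportions (divide by 100).
Σ p₁ᵢp₂ᵢ = 0.0720 + 0.0014 + 0.0780 + 0.0072 + 0.0018 + 0.0182 = 0.1786
Σp_1ᵢ² = 0.20² + 0.02² + 0.20² + 0.36² + 0.09² + 0.13² = 0.0400 + 0.0004 + 0.0400 + 0.1296 + 0.0081 + 0.0169 = 0.2350
Σp_2ᵢ² = 0.36² + 0.07² + 0.39² + 0.02² + 0.02² + 0.14² = 0.1296 + 0.0049 + 0.1521 + 0.0004 + 0.0004 + 0.0196 = 0.3070
O = 0.1786 / √(0.2350 × 0.3070) = 0.1786 / 0.26860 = 0.6649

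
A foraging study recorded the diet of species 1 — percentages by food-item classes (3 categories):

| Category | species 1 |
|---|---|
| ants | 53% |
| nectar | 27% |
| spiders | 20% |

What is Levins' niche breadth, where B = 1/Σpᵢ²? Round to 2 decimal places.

Convert percentages to proportions (divide by 100).
Σpᵢ² = 0.53² + 0.27² + 0.20² = 0.2809 + 0.0729 + 0.0400 = 0.3938
B = 1 / 0.3938 = 2.5394

2.54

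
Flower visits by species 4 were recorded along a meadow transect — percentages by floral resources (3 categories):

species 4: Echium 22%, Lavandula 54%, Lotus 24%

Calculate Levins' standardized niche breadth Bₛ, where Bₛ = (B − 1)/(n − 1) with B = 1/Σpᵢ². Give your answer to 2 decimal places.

Convert percentages to proportions (divide by 100).
Σpᵢ² = 0.22² + 0.54² + 0.24² = 0.0484 + 0.2916 + 0.0576 = 0.3976
B = 1 / 0.3976 = 2.5151
Bₛ = (B − 1)/(n − 1) = (2.5151 − 1)/(3 − 1) = 1.5151/2 = 0.7576

0.76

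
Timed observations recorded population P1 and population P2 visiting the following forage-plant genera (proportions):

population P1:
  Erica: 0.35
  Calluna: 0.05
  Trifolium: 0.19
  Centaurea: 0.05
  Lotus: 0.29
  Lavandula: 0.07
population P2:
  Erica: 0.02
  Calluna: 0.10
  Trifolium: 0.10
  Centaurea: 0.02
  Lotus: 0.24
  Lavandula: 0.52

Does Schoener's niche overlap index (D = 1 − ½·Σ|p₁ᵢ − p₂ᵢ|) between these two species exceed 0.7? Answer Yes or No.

No

Σ|p₁ᵢ − p₂ᵢ| = 0.33 + 0.05 + 0.09 + 0.03 + 0.05 + 0.45 = 1.00
D = 1 − ½ × 1.00 = 1 − 0.500 = 0.5000
D = 0.5000 < 0.7 → No.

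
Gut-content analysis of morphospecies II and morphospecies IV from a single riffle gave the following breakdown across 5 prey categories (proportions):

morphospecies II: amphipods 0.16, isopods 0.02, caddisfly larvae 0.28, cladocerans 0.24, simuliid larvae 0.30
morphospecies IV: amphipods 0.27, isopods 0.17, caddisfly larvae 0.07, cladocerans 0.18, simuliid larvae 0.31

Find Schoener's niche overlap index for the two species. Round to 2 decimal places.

0.73

Σ|p₁ᵢ − p₂ᵢ| = 0.11 + 0.15 + 0.21 + 0.06 + 0.01 = 0.54
D = 1 − ½ × 0.54 = 1 − 0.270 = 0.7300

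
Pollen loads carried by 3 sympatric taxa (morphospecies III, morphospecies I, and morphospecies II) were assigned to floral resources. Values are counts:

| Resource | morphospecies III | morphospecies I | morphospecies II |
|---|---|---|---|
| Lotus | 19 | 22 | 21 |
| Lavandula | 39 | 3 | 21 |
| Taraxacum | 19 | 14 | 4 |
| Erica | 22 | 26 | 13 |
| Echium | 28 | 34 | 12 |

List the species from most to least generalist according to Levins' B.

morphospecies III > morphospecies II > morphospecies I

Proportions for morphospecies III (n=127): 19/127=0.1496, 39/127=0.3071, 19/127=0.1496, 22/127=0.1732, 28/127=0.2205
Proportions for morphospecies I (n=99): 22/99=0.2222, 3/99=0.0303, 14/99=0.1414, 26/99=0.2626, 34/99=0.3434
Proportions for morphospecies II (n=71): 21/71=0.2958, 21/71=0.2958, 4/71=0.0563, 13/71=0.1831, 12/71=0.1690
Σp_IIIᵢ² = 0.1496² + 0.3071² + 0.1496² + 0.1732² + 0.2205² = 0.022380 + 0.094310 + 0.022380 + 0.029998 + 0.048620 = 0.217688
B_III = 1 / 0.217688 = 4.5937
Σp_Iᵢ² = 0.2222² + 0.0303² + 0.1414² + 0.2626² + 0.3434² = 0.049373 + 0.000918 + 0.019994 + 0.068959 + 0.117924 = 0.257168
B_I = 1 / 0.257168 = 3.8885
Σp_IIᵢ² = 0.2958² + 0.2958² + 0.0563² + 0.1831² + 0.1690² = 0.087498 + 0.087498 + 0.003170 + 0.033526 + 0.028561 = 0.240253
B_II = 1 / 0.240253 = 4.1623
Ranking by B (broadest → narrowest): morphospecies III (4.59) > morphospecies II (4.16) > morphospecies I (3.89)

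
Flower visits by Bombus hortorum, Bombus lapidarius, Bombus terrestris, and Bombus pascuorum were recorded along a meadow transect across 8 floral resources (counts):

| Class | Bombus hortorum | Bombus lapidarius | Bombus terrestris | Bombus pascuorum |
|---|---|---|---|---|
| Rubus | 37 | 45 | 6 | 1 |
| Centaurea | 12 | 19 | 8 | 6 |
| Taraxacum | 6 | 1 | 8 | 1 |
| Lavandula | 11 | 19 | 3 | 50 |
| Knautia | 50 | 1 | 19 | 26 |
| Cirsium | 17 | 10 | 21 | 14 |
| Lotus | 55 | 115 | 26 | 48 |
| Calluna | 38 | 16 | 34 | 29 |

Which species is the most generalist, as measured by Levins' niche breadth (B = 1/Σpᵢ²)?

Proportions for Bombus hortorum (n=226): 37/226=0.1637, 12/226=0.0531, 6/226=0.0265, 11/226=0.0487, 50/226=0.2212, 17/226=0.0752, 55/226=0.2434, 38/226=0.1681
Proportions for Bombus lapidarius (n=226): 45/226=0.1991, 19/226=0.0841, 1/226=0.0044, 19/226=0.0841, 1/226=0.0044, 10/226=0.0442, 115/226=0.5088, 16/226=0.0708
Proportions for Bombus terrestris (n=125): 6/125=0.0480, 8/125=0.0640, 8/125=0.0640, 3/125=0.0240, 19/125=0.1520, 21/125=0.1680, 26/125=0.2080, 34/125=0.2720
Proportions for Bombus pascuorum (n=175): 1/175=0.0057, 6/175=0.0343, 1/175=0.0057, 50/175=0.2857, 26/175=0.1486, 14/175=0.0800, 48/175=0.2743, 29/175=0.1657
Σp_hortᵢ² = 0.1637² + 0.0531² + 0.0265² + 0.0487² + 0.2212² + 0.0752² + 0.2434² + 0.1681² = 0.026798 + 0.002820 + 0.000702 + 0.002372 + 0.048929 + 0.005655 + 0.059244 + 0.028258 = 0.174778
B_hort = 1 / 0.174778 = 5.7215
Σp_lapiᵢ² = 0.1991² + 0.0841² + 0.0044² + 0.0841² + 0.0044² + 0.0442² + 0.5088² + 0.0708² = 0.039641 + 0.007073 + 0.000019 + 0.007073 + 0.000019 + 0.001954 + 0.258877 + 0.005013 = 0.319669
B_lapi = 1 / 0.319669 = 3.1282
Σp_terrᵢ² = 0.0480² + 0.0640² + 0.0640² + 0.0240² + 0.1520² + 0.1680² + 0.2080² + 0.2720² = 0.002304 + 0.004096 + 0.004096 + 0.000576 + 0.023104 + 0.028224 + 0.043264 + 0.073984 = 0.179648
B_terr = 1 / 0.179648 = 5.5664
Σp_pascᵢ² = 0.0057² + 0.0343² + 0.0057² + 0.2857² + 0.1486² + 0.0800² + 0.2743² + 0.1657² = 0.000032 + 0.001176 + 0.000032 + 0.081624 + 0.022082 + 0.006400 + 0.075240 + 0.027456 = 0.214042
B_pasc = 1 / 0.214042 = 4.6720
Highest B → broadest niche (most generalist): Bombus hortorum (B = 5.72).

Bombus hortorum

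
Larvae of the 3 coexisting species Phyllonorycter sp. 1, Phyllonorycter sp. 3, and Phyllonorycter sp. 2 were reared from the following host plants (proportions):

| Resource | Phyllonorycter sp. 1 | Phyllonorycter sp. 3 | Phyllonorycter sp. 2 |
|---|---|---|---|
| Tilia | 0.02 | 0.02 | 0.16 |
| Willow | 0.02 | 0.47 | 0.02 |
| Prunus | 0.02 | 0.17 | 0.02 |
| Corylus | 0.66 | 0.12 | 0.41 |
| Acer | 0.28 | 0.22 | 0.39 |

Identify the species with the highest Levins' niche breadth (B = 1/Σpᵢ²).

Phyllonorycter sp. 3

Σp_1ᵢ² = 0.02² + 0.02² + 0.02² + 0.66² + 0.28² = 0.0004 + 0.0004 + 0.0004 + 0.4356 + 0.0784 = 0.5152
B_1 = 1 / 0.5152 = 1.9410
Σp_3ᵢ² = 0.02² + 0.47² + 0.17² + 0.12² + 0.22² = 0.0004 + 0.2209 + 0.0289 + 0.0144 + 0.0484 = 0.3130
B_3 = 1 / 0.3130 = 3.1949
Σp_2ᵢ² = 0.16² + 0.02² + 0.02² + 0.41² + 0.39² = 0.0256 + 0.0004 + 0.0004 + 0.1681 + 0.1521 = 0.3466
B_2 = 1 / 0.3466 = 2.8852
Highest B → broadest niche (most generalist): Phyllonorycter sp. 3 (B = 3.19).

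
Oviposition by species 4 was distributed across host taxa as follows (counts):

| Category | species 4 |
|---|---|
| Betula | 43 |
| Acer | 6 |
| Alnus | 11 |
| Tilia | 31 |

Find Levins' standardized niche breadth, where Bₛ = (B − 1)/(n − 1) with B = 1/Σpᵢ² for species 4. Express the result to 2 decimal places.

0.60

Proportions for species 4 (n=91): 43/91=0.4725, 6/91=0.0659, 11/91=0.1209, 31/91=0.3407
Σpᵢ² = 0.4725² + 0.0659² + 0.1209² + 0.3407² = 0.223256 + 0.004343 + 0.014617 + 0.116076 = 0.358292
B = 1 / 0.358292 = 2.7910
Bₛ = (B − 1)/(n − 1) = (2.7910 − 1)/(4 − 1) = 1.7910/3 = 0.5970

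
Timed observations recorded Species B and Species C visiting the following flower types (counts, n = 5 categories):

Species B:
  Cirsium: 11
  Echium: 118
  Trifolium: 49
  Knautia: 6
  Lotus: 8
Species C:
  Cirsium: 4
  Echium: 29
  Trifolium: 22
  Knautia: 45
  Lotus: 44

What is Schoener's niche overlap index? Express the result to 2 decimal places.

0.45

Proportions for Species B (n=192): 11/192=0.0573, 118/192=0.6146, 49/192=0.2552, 6/192=0.0313, 8/192=0.0417
Proportions for Species C (n=144): 4/144=0.0278, 29/144=0.2014, 22/144=0.1528, 45/144=0.3125, 44/144=0.3056
Σ|p₁ᵢ − p₂ᵢ| = 0.0295 + 0.4132 + 0.1024 + 0.2812 + 0.2639 = 1.0902
D = 1 − ½ × 1.0902 = 1 − 0.54510 = 0.45490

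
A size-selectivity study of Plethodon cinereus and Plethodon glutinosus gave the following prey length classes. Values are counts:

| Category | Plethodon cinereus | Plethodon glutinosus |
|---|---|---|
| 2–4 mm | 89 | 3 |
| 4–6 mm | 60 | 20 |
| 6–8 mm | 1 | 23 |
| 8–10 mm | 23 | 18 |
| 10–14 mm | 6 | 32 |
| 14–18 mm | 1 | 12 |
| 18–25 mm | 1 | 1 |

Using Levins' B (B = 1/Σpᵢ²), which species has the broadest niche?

Plethodon glutinosus

Proportions for Plethodon cinereus (n=181): 89/181=0.4917, 60/181=0.3315, 1/181=0.0055, 23/181=0.1271, 6/181=0.0331, 1/181=0.0055, 1/181=0.0055
Proportions for Plethodon glutinosus (n=109): 3/109=0.0275, 20/109=0.1835, 23/109=0.2110, 18/109=0.1651, 32/109=0.2936, 12/109=0.1101, 1/109=0.0092
Σp_cineᵢ² = 0.4917² + 0.3315² + 0.0055² + 0.1271² + 0.0331² + 0.0055² + 0.0055² = 0.241769 + 0.109892 + 0.000030 + 0.016154 + 0.001096 + 0.000030 + 0.000030 = 0.369001
B_cine = 1 / 0.369001 = 2.7100
Σp_glutᵢ² = 0.0275² + 0.1835² + 0.2110² + 0.1651² + 0.2936² + 0.1101² + 0.0092² = 0.000756 + 0.033672 + 0.044521 + 0.027258 + 0.086201 + 0.012122 + 0.000085 = 0.204615
B_glut = 1 / 0.204615 = 4.8872
Highest B → broadest niche (most generalist): Plethodon glutinosus (B = 4.89).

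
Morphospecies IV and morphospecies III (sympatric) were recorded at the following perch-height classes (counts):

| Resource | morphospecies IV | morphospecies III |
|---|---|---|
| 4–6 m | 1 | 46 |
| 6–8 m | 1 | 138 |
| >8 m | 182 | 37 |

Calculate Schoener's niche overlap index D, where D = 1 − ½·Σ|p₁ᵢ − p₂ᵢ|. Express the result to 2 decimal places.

Proportions for morphospecies IV (n=184): 1/184=0.0054, 1/184=0.0054, 182/184=0.9891
Proportions for morphospecies III (n=221): 46/221=0.2081, 138/221=0.6244, 37/221=0.1674
Σ|p₁ᵢ − p₂ᵢ| = 0.2027 + 0.6190 + 0.8217 = 1.6434
D = 1 − ½ × 1.6434 = 1 − 0.82170 = 0.17830

0.18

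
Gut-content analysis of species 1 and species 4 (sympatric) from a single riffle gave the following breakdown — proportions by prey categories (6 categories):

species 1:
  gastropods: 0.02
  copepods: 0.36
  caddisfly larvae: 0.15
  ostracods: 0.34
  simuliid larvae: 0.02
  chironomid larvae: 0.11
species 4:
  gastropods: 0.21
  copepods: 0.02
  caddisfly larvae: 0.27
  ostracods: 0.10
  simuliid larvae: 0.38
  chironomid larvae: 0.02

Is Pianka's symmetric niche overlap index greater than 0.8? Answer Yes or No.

Σ p₁ᵢp₂ᵢ = 0.0042 + 0.0072 + 0.0405 + 0.0340 + 0.0076 + 0.0022 = 0.0957
Σp_1ᵢ² = 0.02² + 0.36² + 0.15² + 0.34² + 0.02² + 0.11² = 0.0004 + 0.1296 + 0.0225 + 0.1156 + 0.0004 + 0.0121 = 0.2806
Σp_2ᵢ² = 0.21² + 0.02² + 0.27² + 0.10² + 0.38² + 0.02² = 0.0441 + 0.0004 + 0.0729 + 0.0100 + 0.1444 + 0.0004 = 0.2722
O = 0.0957 / √(0.2806 × 0.2722) = 0.0957 / 0.27637 = 0.3463
O = 0.3463 < 0.8 → No.

No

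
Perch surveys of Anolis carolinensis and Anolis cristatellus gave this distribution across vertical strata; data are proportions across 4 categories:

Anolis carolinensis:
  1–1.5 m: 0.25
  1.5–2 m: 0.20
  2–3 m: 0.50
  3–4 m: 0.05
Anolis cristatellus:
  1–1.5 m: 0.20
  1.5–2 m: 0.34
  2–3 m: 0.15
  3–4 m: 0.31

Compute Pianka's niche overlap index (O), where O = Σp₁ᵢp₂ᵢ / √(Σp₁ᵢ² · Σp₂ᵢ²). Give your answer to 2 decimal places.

Σ p₁ᵢp₂ᵢ = 0.0500 + 0.0680 + 0.0750 + 0.0155 = 0.2085
Σp_1ᵢ² = 0.25² + 0.20² + 0.50² + 0.05² = 0.0625 + 0.0400 + 0.2500 + 0.0025 = 0.3550
Σp_2ᵢ² = 0.20² + 0.34² + 0.15² + 0.31² = 0.0400 + 0.1156 + 0.0225 + 0.0961 = 0.2742
O = 0.2085 / √(0.3550 × 0.2742) = 0.2085 / 0.31200 = 0.6683

0.67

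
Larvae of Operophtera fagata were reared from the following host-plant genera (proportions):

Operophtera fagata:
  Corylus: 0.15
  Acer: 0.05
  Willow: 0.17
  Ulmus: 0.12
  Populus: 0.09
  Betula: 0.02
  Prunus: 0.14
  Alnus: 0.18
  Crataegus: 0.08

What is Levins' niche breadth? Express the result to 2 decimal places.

Σpᵢ² = 0.15² + 0.05² + 0.17² + 0.12² + 0.09² + 0.02² + 0.14² + 0.18² + 0.08² = 0.0225 + 0.0025 + 0.0289 + 0.0144 + 0.0081 + 0.0004 + 0.0196 + 0.0324 + 0.0064 = 0.1352
B = 1 / 0.1352 = 7.3964

7.40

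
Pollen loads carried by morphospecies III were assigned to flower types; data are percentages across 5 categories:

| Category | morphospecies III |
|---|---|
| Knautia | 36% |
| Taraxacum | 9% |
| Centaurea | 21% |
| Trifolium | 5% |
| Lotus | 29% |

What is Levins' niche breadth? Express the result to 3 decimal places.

3.726

Convert percentages to proportions (divide by 100).
Σpᵢ² = 0.36² + 0.09² + 0.21² + 0.05² + 0.29² = 0.1296 + 0.0081 + 0.0441 + 0.0025 + 0.0841 = 0.2684
B = 1 / 0.2684 = 3.72578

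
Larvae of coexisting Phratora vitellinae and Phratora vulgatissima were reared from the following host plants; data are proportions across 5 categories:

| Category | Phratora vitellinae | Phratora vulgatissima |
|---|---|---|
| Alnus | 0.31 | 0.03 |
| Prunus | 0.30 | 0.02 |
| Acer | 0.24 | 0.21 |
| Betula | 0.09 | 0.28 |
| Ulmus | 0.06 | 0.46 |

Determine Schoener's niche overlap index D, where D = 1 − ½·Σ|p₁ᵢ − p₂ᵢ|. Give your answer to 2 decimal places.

Σ|p₁ᵢ − p₂ᵢ| = 0.28 + 0.28 + 0.03 + 0.19 + 0.40 = 1.18
D = 1 − ½ × 1.18 = 1 − 0.590 = 0.4100

0.41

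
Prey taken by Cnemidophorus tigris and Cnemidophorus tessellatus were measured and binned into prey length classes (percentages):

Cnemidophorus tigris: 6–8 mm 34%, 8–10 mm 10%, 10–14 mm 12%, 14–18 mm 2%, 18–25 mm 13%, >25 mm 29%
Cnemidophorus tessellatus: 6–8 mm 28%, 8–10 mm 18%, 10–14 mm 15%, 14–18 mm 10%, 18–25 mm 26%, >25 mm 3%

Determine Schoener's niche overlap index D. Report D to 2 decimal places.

0.68

Convert percentages to proportions (divide by 100).
Σ|p₁ᵢ − p₂ᵢ| = 0.06 + 0.08 + 0.03 + 0.08 + 0.13 + 0.26 = 0.64
D = 1 − ½ × 0.64 = 1 − 0.320 = 0.6800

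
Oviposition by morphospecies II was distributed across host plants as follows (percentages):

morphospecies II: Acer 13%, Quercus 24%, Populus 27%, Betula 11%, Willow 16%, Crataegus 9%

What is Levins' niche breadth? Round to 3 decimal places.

5.176

Convert percentages to proportions (divide by 100).
Σpᵢ² = 0.13² + 0.24² + 0.27² + 0.11² + 0.16² + 0.09² = 0.0169 + 0.0576 + 0.0729 + 0.0121 + 0.0256 + 0.0081 = 0.1932
B = 1 / 0.1932 = 5.17598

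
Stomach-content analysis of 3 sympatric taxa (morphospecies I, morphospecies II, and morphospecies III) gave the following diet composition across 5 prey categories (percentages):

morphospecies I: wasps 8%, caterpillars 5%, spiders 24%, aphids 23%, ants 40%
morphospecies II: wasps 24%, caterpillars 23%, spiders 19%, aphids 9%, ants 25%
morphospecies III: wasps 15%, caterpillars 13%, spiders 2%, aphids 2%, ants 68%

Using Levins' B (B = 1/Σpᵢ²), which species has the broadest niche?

Convert percentages to proportions (divide by 100).
Σp_Iᵢ² = 0.08² + 0.05² + 0.24² + 0.23² + 0.40² = 0.0064 + 0.0025 + 0.0576 + 0.0529 + 0.1600 = 0.2794
B_I = 1 / 0.2794 = 3.5791
Σp_IIᵢ² = 0.24² + 0.23² + 0.19² + 0.09² + 0.25² = 0.0576 + 0.0529 + 0.0361 + 0.0081 + 0.0625 = 0.2172
B_II = 1 / 0.2172 = 4.6041
Σp_IIIᵢ² = 0.15² + 0.13² + 0.02² + 0.02² + 0.68² = 0.0225 + 0.0169 + 0.0004 + 0.0004 + 0.4624 = 0.5026
B_III = 1 / 0.5026 = 1.9897
Highest B → broadest niche (most generalist): morphospecies II (B = 4.60).

morphospecies II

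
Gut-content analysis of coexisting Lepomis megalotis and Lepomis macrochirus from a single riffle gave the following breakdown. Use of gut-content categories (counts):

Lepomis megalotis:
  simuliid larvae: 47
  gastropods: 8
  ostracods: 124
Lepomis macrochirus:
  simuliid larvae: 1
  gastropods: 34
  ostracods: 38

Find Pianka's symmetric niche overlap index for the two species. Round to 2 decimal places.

Proportions for Lepomis megalotis (n=179): 47/179=0.2626, 8/179=0.0447, 124/179=0.6927
Proportions for Lepomis macrochirus (n=73): 1/73=0.0137, 34/73=0.4658, 38/73=0.5205
Σ p₁ᵢp₂ᵢ = 0.003598 + 0.020821 + 0.360550 = 0.384969
Σp_1ᵢ² = 0.2626² + 0.0447² + 0.6927² = 0.068959 + 0.001998 + 0.479833 = 0.550790
Σp_2ᵢ² = 0.0137² + 0.4658² + 0.5205² = 0.000188 + 0.216970 + 0.270920 = 0.488078
O = 0.384969 / √(0.550790 × 0.488078) = 0.384969 / 0.5184867 = 0.7425

0.74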